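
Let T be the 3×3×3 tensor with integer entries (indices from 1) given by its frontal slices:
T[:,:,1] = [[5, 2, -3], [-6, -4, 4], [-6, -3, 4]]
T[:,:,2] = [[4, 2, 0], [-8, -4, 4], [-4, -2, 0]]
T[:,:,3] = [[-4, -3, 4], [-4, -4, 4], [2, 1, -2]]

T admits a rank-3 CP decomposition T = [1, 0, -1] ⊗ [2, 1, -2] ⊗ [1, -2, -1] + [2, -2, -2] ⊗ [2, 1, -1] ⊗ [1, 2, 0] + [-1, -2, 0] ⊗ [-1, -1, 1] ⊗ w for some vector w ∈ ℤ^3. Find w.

w = [-1, 0, -2]

Subtract the known terms from T to get the rank-1 residual R = [-1, -2, 0] ⊗ [-1, -1, 1] ⊗ w, so R[i,j,k] = a[i]·b[j]·w[k]. Pick indices with nonzero a[1]·b[1] = (-1)·(-1) = 1. Only the fibre through (1,1,·) is needed: R[1,1,:] = T[1,1,:] − Σₗ aₗ[1]bₗ[1]cₗ = [5, 4, -4] − (1)·(2)·[1, -2, -1] − (2)·(2)·[1, 2, 0] = [-1, 0, -2]. Then w[k] = R[1,1,k] / 1 for each k, giving w = [-1, 0, -2] / 1 = [-1, 0, -2].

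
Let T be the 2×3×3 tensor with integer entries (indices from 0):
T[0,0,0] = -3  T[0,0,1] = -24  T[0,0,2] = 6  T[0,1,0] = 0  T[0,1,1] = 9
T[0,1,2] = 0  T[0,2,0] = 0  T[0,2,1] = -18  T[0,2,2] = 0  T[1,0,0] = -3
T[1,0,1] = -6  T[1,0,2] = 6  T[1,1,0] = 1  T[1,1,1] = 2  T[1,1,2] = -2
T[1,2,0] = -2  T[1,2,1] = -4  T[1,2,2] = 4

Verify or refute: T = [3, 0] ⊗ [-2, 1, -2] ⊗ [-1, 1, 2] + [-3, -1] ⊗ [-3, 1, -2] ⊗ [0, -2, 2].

Reconstruct entry (0,0,0) from the claimed factors: Σₗ aₗ[0]bₗ[0]cₗ[0] = (3)·(-2)·(-1) + (-3)·(-3)·(0) = 6, but T[0,0,0] = -3. The claim is false.

No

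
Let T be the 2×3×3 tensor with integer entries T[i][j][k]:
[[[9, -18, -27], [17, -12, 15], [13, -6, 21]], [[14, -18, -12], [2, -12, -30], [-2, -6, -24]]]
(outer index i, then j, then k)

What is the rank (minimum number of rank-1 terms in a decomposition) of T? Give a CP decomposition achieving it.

Lower bound: the mode-3 unfolding of T (rows indexed by k, columns by (i,j) = (0,0), (0,1), (0,2), (1,0), (1,1), (1,2)) is [[9, 17, 13, 14, 2, -2], [-18, -12, -6, -18, -12, -6], [-27, 15, 21, -12, -30, -24]].
There the 2×2 minor on rows k ∈ {0, 1}, columns (i,j) ∈ {(0,0), (0,1)} is det [[9, 17], [-18, -12]] = 198 ≠ 0, so this unfolding has rank ≥ 2; CP rank is at least every unfolding rank, so rank(T) ≥ 2. (Unfolding ranks only ever bound the CP rank from below — rank(T) can be strictly larger than all of them — so the matching upper bound has to come from an explicit 2-term decomposition.)
Upper bound — finding two terms. Write S_k = T[:,:,k] for the frontal slices: S₀ = [[9, 17, 13], [14, 2, -2]], S₁ = [[-18, -12, -6], [-18, -12, -6]], S₂ = [[-27, 15, 21], [-12, -30, -24]].
If T = a₁ ⊗ b₁ ⊗ c₁ + a₂ ⊗ b₂ ⊗ c₂ then each S_k = c₁[k]·a₁b₁ᵀ + c₂[k]·a₂b₂ᵀ. S₀ and S₁ are linearly independent, so a₁b₁ᵀ and a₂b₂ᵀ must span the same plane of matrices: they are the rank-1 matrices of the form x·S₀ + y·S₁.
The 2×2 minor of x·S₀ + y·S₁ on rows {0,1}, columns {0,1} is −220·x² + 330·xy = (-110)·(2·x − 3·y)(x), vanishing at (x:y) = (3:2) and (0:1).
M₁ = 3·S₀ + 2·S₁ = [[-9, 27, 27], [6, -18, -18]] = (-3)·(3, -2)(1, -3, -3)ᵀ and M₂ = S₁ = [[-18, -12, -6], [-18, -12, -6]] = (-6)·(1, 1)(3, 2, 1)ᵀ, so take a₁ = (3, -2), b₁ = (1, -3, -3), a₂ = (1, 1), b₂ = (3, 2, 1).
Each slice is an integer combination of E₁ = a₁b₁ᵀ and E₂ = a₂b₂ᵀ: S₀ = −E₁ + 4·E₂, S₁ = −6·E₂, S₂ = −3·E₁ − 6·E₂; reading off coefficients, c₁ = (-1, 0, -3) and c₂ = (4, -6, -6).
Hence T = (3, -2) ⊗ (1, -3, -3) ⊗ (-1, 0, -3) + (1, 1) ⊗ (3, 2, 1) ⊗ (4, -6, -6), so rank(T) ≤ 2.
These bounds meet, so rank(T) = 2.

rank(T) = 2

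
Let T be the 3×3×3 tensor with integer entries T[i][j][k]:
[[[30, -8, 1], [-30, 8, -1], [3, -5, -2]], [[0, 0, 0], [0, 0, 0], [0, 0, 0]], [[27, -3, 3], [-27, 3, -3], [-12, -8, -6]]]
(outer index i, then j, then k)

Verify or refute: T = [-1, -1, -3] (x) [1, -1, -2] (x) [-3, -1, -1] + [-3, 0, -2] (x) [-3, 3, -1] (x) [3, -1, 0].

Reconstruct entry (1,0,0) from the claimed factors: Σₗ aₗ[1]bₗ[0]cₗ[0] = (-1)·(1)·(-3) + (0)·(-3)·(3) = 3, but T[1,0,0] = 0. The claim is false.

No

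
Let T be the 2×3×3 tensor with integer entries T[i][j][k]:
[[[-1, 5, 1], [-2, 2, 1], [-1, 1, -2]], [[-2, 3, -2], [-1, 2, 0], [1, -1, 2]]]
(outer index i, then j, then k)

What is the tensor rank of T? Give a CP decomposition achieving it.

rank(T) = 3

Lower bound: the mode-3 unfolding of T (rows indexed by k, columns by (i,j) = (0,0), (0,1), (0,2), (1,0), (1,1), (1,2)) is [[-1, -2, -1, -2, -1, 1], [5, 2, 1, 3, 2, -1], [1, 1, -2, -2, 0, 2]].
There the 3×3 minor on rows k ∈ {0, 1, 2}, columns (i,j) ∈ {(0,0), (0,1), (0,2)} is det [[-1, -2, -1], [5, 2, 1], [1, 1, -2]] = -20 ≠ 0, so this unfolding has rank ≥ 3; CP rank is at least every unfolding rank, so rank(T) ≥ 3. (This is only a lower bound: in general the CP rank may exceed every unfolding rank, so we still need to exhibit 3 rank-1 terms summing to T.)
Upper bound: T is a sum of 3 rank-1 terms, T = (1, -1) (x) (1, 0, -1) (x) (1, -1, 2) + (1, 0) (x) (1, -1, 0) (x) (0, 2, -1) + (2, 1) (x) (1, 1, 0) (x) (-1, 2, 0) (one valid choice — decompositions are not unique — normalised so each a, b is primitive with positive first nonzero entry; check it by expanding all entries), so rank(T) ≤ 3.
These bounds meet, so rank(T) = 3.
Check entry T[1,2,0] = 1: (-1)·(-1)·(1) + (0)·(0)·(0) + (1)·(0)·(-1) = 1.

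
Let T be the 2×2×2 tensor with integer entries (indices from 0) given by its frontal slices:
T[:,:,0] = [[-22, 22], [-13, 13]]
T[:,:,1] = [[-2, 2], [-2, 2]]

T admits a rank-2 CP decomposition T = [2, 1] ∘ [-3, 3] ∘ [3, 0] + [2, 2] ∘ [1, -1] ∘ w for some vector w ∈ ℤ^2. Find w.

w = [-2, -1]

Subtract the known terms from T to get the rank-1 residual R = [2, 2] ∘ [1, -1] ∘ w, so R[i,j,k] = a[i]·b[j]·w[k]. Pick indices with nonzero a[0]·b[0] = (2)·(1) = 2. Only the fibre through (0,0,·) is needed: R[0,0,:] = T[0,0,:] − Σₗ aₗ[0]bₗ[0]cₗ = [-22, -2] − (2)·(-3)·[3, 0] = [-4, -2]. Then w[k] = R[0,0,k] / 2 for each k, giving w = [-4, -2] / 2 = [-2, -1].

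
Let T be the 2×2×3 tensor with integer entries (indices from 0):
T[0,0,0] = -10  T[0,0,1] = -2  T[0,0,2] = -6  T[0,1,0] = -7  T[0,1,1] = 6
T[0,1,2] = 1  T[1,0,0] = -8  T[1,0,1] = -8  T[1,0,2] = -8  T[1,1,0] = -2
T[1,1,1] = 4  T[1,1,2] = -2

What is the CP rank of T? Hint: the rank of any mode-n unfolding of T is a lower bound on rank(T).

Lower bound: in the mode-3 unfolding of T (rows indexed by k, columns by (i,j)) the 3×3 minor on rows k ∈ {0, 1, 2}, columns (i,j) ∈ {(0,0), (0,1), (1,0)} is det [[-10, -7, -8], [-2, 6, -8], [-6, 1, -8]] = -96 ≠ 0, so that unfolding has rank ≥ 3 and hence rank(T) ≥ 3 (CP rank is at least every unfolding rank, though it can be larger).
Upper bound: T is a sum of 3 rank-1 terms, T = [1, 0] ⊗ [1, 2] ⊗ [0, 2, 4] + [1, 2] ⊗ [2, -1] ⊗ [-1, -2, -1] + [2, 1] ⊗ [1, 1] ⊗ [-4, 0, -4] (one valid choice — decompositions are not unique — normalised so each a, b is primitive with positive first nonzero entry; check it by expanding all entries), so rank(T) ≤ 3.
These bounds meet, so rank(T) = 3.

3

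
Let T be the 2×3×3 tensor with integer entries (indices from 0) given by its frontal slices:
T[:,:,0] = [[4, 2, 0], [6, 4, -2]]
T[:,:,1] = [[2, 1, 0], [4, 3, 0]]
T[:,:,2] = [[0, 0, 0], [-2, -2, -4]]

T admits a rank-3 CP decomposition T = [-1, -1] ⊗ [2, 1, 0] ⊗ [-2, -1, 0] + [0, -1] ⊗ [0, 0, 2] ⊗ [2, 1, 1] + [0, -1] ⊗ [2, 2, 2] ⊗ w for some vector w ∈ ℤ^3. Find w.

w = [-1, -1, 1]

Subtract the known terms from T to get the rank-1 residual R = [0, -1] ⊗ [2, 2, 2] ⊗ w, so R[i,j,k] = a[i]·b[j]·w[k]. Pick indices with nonzero a[1]·b[0] = (-1)·(2) = -2. Only the fibre through (1,0,·) is needed: R[1,0,:] = T[1,0,:] − Σₗ aₗ[1]bₗ[0]cₗ = [6, 4, -2] − (-1)·(2)·[-2, -1, 0] − (-1)·(0)·[2, 1, 1] = [2, 2, -2]. Then w[k] = R[1,0,k] / -2 for each k, giving w = [2, 2, -2] / -2 = [-1, -1, 1].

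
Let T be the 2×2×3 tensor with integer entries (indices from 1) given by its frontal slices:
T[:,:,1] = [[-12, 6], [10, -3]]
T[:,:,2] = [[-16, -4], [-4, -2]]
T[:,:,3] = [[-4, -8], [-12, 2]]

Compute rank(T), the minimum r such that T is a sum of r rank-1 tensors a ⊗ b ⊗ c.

Lower bound: the mode-3 unfolding of T (rows indexed by k, columns by (i,j) = (1,1), (1,2), (2,1), (2,2)) is [[-12, 6, 10, -3], [-16, -4, -4, -2], [-4, -8, -12, 2]].
There the 3×3 minor on rows k ∈ {1, 2, 3}, columns (i,j) ∈ {(1,1), (1,2), (2,1)} is det [[-12, 6, 10], [-16, -4, -4], [-4, -8, -12]] = -128 ≠ 0, so this unfolding has rank ≥ 3; CP rank is at least every unfolding rank, so rank(T) ≥ 3. (Flattening ranks never certify an upper bound on CP rank; for that we must actually write T with 3 rank-1 terms.)
Upper bound: T is a sum of 3 rank-1 terms, T = [1, -1] ⊗ [2, -1] ⊗ [-4, 0, 4] + [1, 0] ⊗ [1, 0] ⊗ [-8, -8, -4] + [2, 1] ⊗ [2, 1] ⊗ [1, -2, -2] (one valid choice — decompositions are not unique — normalised so each a, b is primitive with positive first nonzero entry; check it by expanding all entries), so rank(T) ≤ 3.
These bounds meet, so rank(T) = 3.

3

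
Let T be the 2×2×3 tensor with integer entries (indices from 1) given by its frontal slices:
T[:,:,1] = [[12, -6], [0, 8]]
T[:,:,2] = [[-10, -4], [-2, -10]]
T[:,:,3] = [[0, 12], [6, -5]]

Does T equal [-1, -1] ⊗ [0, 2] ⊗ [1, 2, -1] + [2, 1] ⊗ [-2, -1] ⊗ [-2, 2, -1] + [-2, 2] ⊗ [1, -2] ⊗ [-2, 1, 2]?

Reconstruct entrywise from the claimed factors. For example, T[2,1,2] = -2 and Σₗ aₗ[2]bₗ[1]cₗ[2] = (-1)·(0)·(2) + (1)·(-2)·(2) + (2)·(1)·(1) = -2; checking all 12 entries, every one matches. The claim holds.

Yes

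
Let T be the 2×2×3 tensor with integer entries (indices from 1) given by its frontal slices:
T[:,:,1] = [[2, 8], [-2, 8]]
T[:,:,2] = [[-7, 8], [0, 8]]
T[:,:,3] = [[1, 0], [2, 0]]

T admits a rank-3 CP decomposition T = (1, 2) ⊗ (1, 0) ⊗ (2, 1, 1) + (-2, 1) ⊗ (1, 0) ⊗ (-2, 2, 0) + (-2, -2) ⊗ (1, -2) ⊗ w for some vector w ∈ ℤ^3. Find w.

w = (2, 2, 0)

Subtract the known terms from T to get the rank-1 residual R = (-2, -2) ⊗ (1, -2) ⊗ w, so R[i,j,k] = a[i]·b[j]·w[k]. Pick indices with nonzero a[1]·b[1] = (-2)·(1) = -2. Only the fibre through (1,1,·) is needed: R[1,1,:] = T[1,1,:] − Σₗ aₗ[1]bₗ[1]cₗ = [2, -7, 1] − (1)·(1)·(2, 1, 1) − (-2)·(1)·(-2, 2, 0) = [-4, -4, 0]. Then w[k] = R[1,1,k] / -2 for each k, giving w = [-4, -4, 0] / -2 = (2, 2, 0).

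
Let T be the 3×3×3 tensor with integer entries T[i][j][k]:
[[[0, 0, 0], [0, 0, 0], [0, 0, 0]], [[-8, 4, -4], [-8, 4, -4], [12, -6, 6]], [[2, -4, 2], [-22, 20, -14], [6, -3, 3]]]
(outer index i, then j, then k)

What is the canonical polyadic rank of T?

2

Lower bound: the mode-3 unfolding of T (rows indexed by k, columns by (i,j) = (0,0), (0,1), (0,2), (1,0), (1,1), (1,2), (2,0), (2,1), (2,2)) is [[0, 0, 0, -8, -8, 12, 2, -22, 6], [0, 0, 0, 4, 4, -6, -4, 20, -3], [0, 0, 0, -4, -4, 6, 2, -14, 3]].
There the 2×2 minor on rows k ∈ {0, 1}, columns (i,j) ∈ {(1,0), (2,0)} is det [[-8, 2], [4, -4]] = 24 ≠ 0, so this unfolding has rank ≥ 2; CP rank is at least every unfolding rank, so rank(T) ≥ 2. (Flattening ranks never certify an upper bound on CP rank; for that we must actually write T with 2 rank-1 terms.)
Upper bound — finding two terms. Write S_k = T[:,:,k] for the frontal slices: S₀ = [[0, 0, 0], [-8, -8, 12], [2, -22, 6]], S₁ = [[0, 0, 0], [4, 4, -6], [-4, 20, -3]], S₂ = [[0, 0, 0], [-4, -4, 6], [2, -14, 3]].
If T = a₁ ⊗ b₁ ⊗ c₁ + a₂ ⊗ b₂ ⊗ c₂ then each S_k = c₁[k]·a₁b₁ᵀ + c₂[k]·a₂b₂ᵀ. S₀ and S₁ are linearly independent, so a₁b₁ᵀ and a₂b₂ᵀ must span the same plane of matrices: they are the rank-1 matrices of the form x·S₀ + y·S₁.
The 2×2 minor of x·S₀ + y·S₁ on rows {1,2}, columns {0,1} is 192·x² − 288·xy + 96·y² = 96·(2·x − y)(x − y), vanishing at (x:y) = (1:2) and (1:1).
M₁ = S₀ + 2·S₁ = [[0, 0, 0], [0, 0, 0], [-6, 18, 0]] = (-6)·[0, 0, 1][1, -3, 0]ᵀ and M₂ = S₀ + S₁ = [[0, 0, 0], [-4, -4, 6], [-2, -2, 3]] = −[0, 2, 1][2, 2, -3]ᵀ, so take a₁ = [0, 0, 1], b₁ = [1, -3, 0], a₂ = [0, 2, 1], b₂ = [2, 2, -3].
Each slice is an integer combination of E₁ = a₁b₁ᵀ and E₂ = a₂b₂ᵀ: S₀ = 6·E₁ − 2·E₂, S₁ = −6·E₁ + E₂, S₂ = 4·E₁ − E₂; reading off coefficients, c₁ = [6, -6, 4] and c₂ = [-2, 1, -1].
Hence T = [0, 0, 1] ⊗ [1, -3, 0] ⊗ [6, -6, 4] + [0, 2, 1] ⊗ [2, 2, -3] ⊗ [-2, 1, -1], so rank(T) ≤ 2.
These bounds meet, so rank(T) = 2.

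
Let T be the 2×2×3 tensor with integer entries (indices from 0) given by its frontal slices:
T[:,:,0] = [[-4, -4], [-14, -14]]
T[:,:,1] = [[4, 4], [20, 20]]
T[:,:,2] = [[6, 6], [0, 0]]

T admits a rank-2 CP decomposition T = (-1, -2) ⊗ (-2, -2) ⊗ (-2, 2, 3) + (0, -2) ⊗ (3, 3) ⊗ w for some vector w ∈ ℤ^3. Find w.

w = (1, -2, 2)

Subtract the known terms from T to get the rank-1 residual R = (0, -2) ⊗ (3, 3) ⊗ w, so R[i,j,k] = a[i]·b[j]·w[k]. Pick indices with nonzero a[1]·b[0] = (-2)·(3) = -6. Only the fibre through (1,0,·) is needed: R[1,0,:] = T[1,0,:] − Σₗ aₗ[1]bₗ[0]cₗ = [-14, 20, 0] − (-2)·(-2)·(-2, 2, 3) = [-6, 12, -12]. Then w[k] = R[1,0,k] / -6 for each k, giving w = [-6, 12, -12] / -6 = (1, -2, 2).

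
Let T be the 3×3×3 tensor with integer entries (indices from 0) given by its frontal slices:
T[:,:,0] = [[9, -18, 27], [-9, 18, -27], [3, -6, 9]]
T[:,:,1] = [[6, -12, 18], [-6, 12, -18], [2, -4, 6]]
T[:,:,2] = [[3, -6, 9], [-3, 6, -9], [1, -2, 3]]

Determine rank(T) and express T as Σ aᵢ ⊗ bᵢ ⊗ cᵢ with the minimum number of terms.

rank(T) = 1

Lower bound: T ≠ 0 (e.g. T[0,0,0] = 9), so rank(T) ≥ 1.
Upper bound: the mode-1 fibre T[:,0,0] = [9, -9, 3] gives a = (3, -3, 1) (primitive direction); the mode-2 fibre T[0,:,0] = [9, -18, 27] gives b = (1, -2, 3); then c[k] = T[0,0,k] / (a[0]·b[0]) = [9, 6, 3] / 3 = (3, 2, 1).
Expanding (3, -3, 1) ⊗ (1, -2, 3) ⊗ (3, 2, 1) reproduces all 27 entries of T, so T = (3, -3, 1) ⊗ (1, -2, 3) ⊗ (3, 2, 1) and rank(T) ≤ 1.
These bounds meet, so rank(T) = 1.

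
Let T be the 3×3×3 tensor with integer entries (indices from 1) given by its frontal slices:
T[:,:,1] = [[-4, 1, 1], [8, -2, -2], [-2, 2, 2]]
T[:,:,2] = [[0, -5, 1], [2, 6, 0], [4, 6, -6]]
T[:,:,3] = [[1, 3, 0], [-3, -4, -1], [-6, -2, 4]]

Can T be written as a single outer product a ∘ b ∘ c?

The mode-1 unfolding of T (rows indexed by i, columns by (j,k) = (1,1), (1,2), (1,3), (2,1), (2,2), (2,3), (3,1), (3,2), (3,3)) is [[-4, 0, 1, 1, -5, 3, 1, 1, 0], [8, 2, -3, -2, 6, -4, -2, 0, -1], [-2, 4, -6, 2, 6, -2, 2, -6, 4]].
There the 3×3 minor on rows i ∈ {1, 2, 3}, columns (j,k) ∈ {(1,1), (1,2), (1,3)} is det [[-4, 0, 1], [8, 2, -3], [-2, 4, -6]] = 36 ≠ 0, so this unfolding has rank ≥ 3; CP rank is at least every unfolding rank, so rank(T) ≥ 3.
In particular rank(T) ≥ 3 > 1, so T is not rank-1.

No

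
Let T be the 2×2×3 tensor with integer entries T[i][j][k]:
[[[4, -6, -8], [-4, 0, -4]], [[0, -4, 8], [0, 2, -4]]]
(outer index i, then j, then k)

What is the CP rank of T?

3

Lower bound: the mode-3 unfolding of T (rows indexed by k, columns by (i,j) = (0,0), (0,1), (1,0), (1,1)) is [[4, -4, 0, 0], [-6, 0, -4, 2], [-8, -4, 8, -4]].
There the 3×3 minor on rows k ∈ {0, 1, 2}, columns (i,j) ∈ {(0,0), (0,1), (1,0)} is det [[4, -4, 0], [-6, 0, -4], [-8, -4, 8]] = -384 ≠ 0, so this unfolding has rank ≥ 3; CP rank is at least every unfolding rank, so rank(T) ≥ 3. (Unfolding ranks only ever bound the CP rank from below — rank(T) can be strictly larger than all of them — so the matching upper bound has to come from an explicit 3-term decomposition.)
Upper bound: T is a sum of 3 rank-1 terms, T = [0, 1] ⊗ [2, -1] ⊗ [0, -2, 4] + [1, 0] ⊗ [1, 2] ⊗ [-4, 2, 0] + [1, 0] ⊗ [2, 1] ⊗ [4, -4, -4] (one valid choice — decompositions are not unique — normalised so each a, b is primitive with positive first nonzero entry; check it by expanding all entries), so rank(T) ≤ 3.
These bounds meet, so rank(T) = 3.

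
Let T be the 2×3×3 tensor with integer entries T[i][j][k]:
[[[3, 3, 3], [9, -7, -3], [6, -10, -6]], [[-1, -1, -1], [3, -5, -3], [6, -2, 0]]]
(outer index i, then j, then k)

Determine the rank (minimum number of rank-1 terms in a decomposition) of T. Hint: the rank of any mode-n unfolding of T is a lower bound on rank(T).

3

Lower bound: the mode-2 unfolding of T (rows indexed by j, columns by (i,k) = (0,0), (0,1), (0,2), (1,0), (1,1), (1,2)) is [[3, 3, 3, -1, -1, -1], [9, -7, -3, 3, -5, -3], [6, -10, -6, 6, -2, 0]].
There the 3×3 minor on rows j ∈ {0, 1, 2}, columns (i,k) ∈ {(0,0), (0,1), (1,0)} is det [[3, 3, -1], [9, -7, 3], [6, -10, 6]] = -96 ≠ 0, so this unfolding has rank ≥ 3; CP rank is at least every unfolding rank, so rank(T) ≥ 3. (This is only a lower bound: in general the CP rank may exceed every unfolding rank, so we still need to exhibit 3 rank-1 terms summing to T.)
Upper bound: T is a sum of 3 rank-1 terms, T = [1, 0] ⊗ [2, 1, -2] ⊗ [2, 2, 2] + [1, 1] ⊗ [1, 1, -2] ⊗ [-1, -1, -1] + [2, 1] ⊗ [0, 1, 1] ⊗ [4, -4, -2] (written with every a and b primitive with positive leading entry and the scale carried by c; CP decompositions are not unique, and this one is verified by expanding entrywise), so rank(T) ≤ 3.
These bounds meet, so rank(T) = 3.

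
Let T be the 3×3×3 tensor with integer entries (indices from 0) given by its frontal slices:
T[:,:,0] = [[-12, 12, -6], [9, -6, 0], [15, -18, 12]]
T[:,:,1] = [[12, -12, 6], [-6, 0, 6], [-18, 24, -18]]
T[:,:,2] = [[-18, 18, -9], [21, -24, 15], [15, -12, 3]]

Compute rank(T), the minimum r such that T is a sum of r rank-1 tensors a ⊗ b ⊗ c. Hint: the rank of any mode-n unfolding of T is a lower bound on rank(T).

2

Lower bound: the mode-2 unfolding of T (rows indexed by j, columns by (i,k) = (0,0), (0,1), (0,2), (1,0), (1,1), (1,2), (2,0), (2,1), (2,2)) is [[-12, 12, -18, 9, -6, 21, 15, -18, 15], [12, -12, 18, -6, 0, -24, -18, 24, -12], [-6, 6, -9, 0, 6, 15, 12, -18, 3]].
There the 2×2 minor on rows j ∈ {0, 1}, columns (i,k) ∈ {(0,0), (1,0)} is det [[-12, 9], [12, -6]] = -36 ≠ 0, so this unfolding has rank ≥ 2; CP rank is at least every unfolding rank, so rank(T) ≥ 2. (Unfolding ranks only ever bound the CP rank from below — rank(T) can be strictly larger than all of them — so the matching upper bound has to come from an explicit 2-term decomposition.)
Upper bound — finding two terms. Write S_k = T[:,:,k] for the frontal slices: S₀ = [[-12, 12, -6], [9, -6, 0], [15, -18, 12]], S₁ = [[12, -12, 6], [-6, 0, 6], [-18, 24, -18]], S₂ = [[-18, 18, -9], [21, -24, 15], [15, -12, 3]].
If T = a₁ ⊗ b₁ ⊗ c₁ + a₂ ⊗ b₂ ⊗ c₂ then each S_k = c₁[k]·a₁b₁ᵀ + c₂[k]·a₂b₂ᵀ. S₀ and S₁ are linearly independent, so a₁b₁ᵀ and a₂b₂ᵀ must span the same plane of matrices: they are the rank-1 matrices of the form x·S₀ + y·S₁.
The 2×2 minor of x·S₀ + y·S₁ on rows {0,1}, columns {0,1} is −36·x² + 108·xy − 72·y² = (-36)·(x − 2·y)(x − y), vanishing at (x:y) = (2:1) and (1:1).
M₁ = 2·S₀ + S₁ = [[-12, 12, -6], [12, -12, 6], [12, -12, 6]] = (-6)·(1, -1, -1)(2, -2, 1)ᵀ and M₂ = S₀ + S₁ = [[0, 0, 0], [3, -6, 6], [-3, 6, -6]] = 3·(0, 1, -1)(1, -2, 2)ᵀ, so take a₁ = (1, -1, -1), b₁ = (2, -2, 1), a₂ = (0, 1, -1), b₂ = (1, -2, 2).
Each slice is an integer combination of E₁ = a₁b₁ᵀ and E₂ = a₂b₂ᵀ: S₀ = −6·E₁ − 3·E₂, S₁ = 6·E₁ + 6·E₂, S₂ = −9·E₁ + 3·E₂; reading off coefficients, c₁ = (-6, 6, -9) and c₂ = (-3, 6, 3).
Hence T = (1, -1, -1) ⊗ (2, -2, 1) ⊗ (-6, 6, -9) + (0, 1, -1) ⊗ (1, -2, 2) ⊗ (-3, 6, 3), so rank(T) ≤ 2.
These bounds meet, so rank(T) = 2.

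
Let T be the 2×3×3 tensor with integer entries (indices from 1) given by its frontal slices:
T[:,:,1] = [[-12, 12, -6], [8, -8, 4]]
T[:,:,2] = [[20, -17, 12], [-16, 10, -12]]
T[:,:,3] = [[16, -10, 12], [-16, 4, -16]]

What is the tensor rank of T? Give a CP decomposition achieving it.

rank(T) = 2

Lower bound: in the mode-1 unfolding of T (rows indexed by i, columns by (j,k)) the 2×2 minor on rows i ∈ {1, 2}, columns (j,k) ∈ {(1,1), (1,2)} is det [[-12, 20], [8, -16]] = 32 ≠ 0, so that unfolding has rank ≥ 2 and hence rank(T) ≥ 2 (CP rank is at least every unfolding rank, though it can be larger).
Upper bound: with S_k = T[:,:,k], the two rank-1 terms a₁b₁ᵀ, a₂b₂ᵀ are the rank-1 members of the pencil x·S₁ + y·S₂.
The 2×2 minor of x·S₁ + y·S₂ on rows {1,2}, columns {1,2} is 48·xy − 72·y² = 24·(2·x − 3·y)(y), vanishing at (x:y) = (3:2) and (1:0).
M₁ = 3·S₁ + 2·S₂ = [[4, 2, 6], [-8, -4, -12]] = 2·[1, -2][2, 1, 3]ᵀ and M₂ = S₁ = [[-12, 12, -6], [8, -8, 4]] = (-2)·[3, -2][2, -2, 1]ᵀ, so take a₁ = [1, -2], b₁ = [2, 1, 3], a₂ = [3, -2], b₂ = [2, -2, 1].
Each slice is an integer combination of E₁ = a₁b₁ᵀ and E₂ = a₂b₂ᵀ: S₁ = −2·E₂, S₂ = E₁ + 3·E₂, S₃ = 2·E₁ + 2·E₂; reading off coefficients, c₁ = [0, 1, 2] and c₂ = [-2, 3, 2].
Hence T = [1, -2] ⊗ [2, 1, 3] ⊗ [0, 1, 2] + [3, -2] ⊗ [2, -2, 1] ⊗ [-2, 3, 2], so rank(T) ≤ 2.
These bounds meet, so rank(T) = 2.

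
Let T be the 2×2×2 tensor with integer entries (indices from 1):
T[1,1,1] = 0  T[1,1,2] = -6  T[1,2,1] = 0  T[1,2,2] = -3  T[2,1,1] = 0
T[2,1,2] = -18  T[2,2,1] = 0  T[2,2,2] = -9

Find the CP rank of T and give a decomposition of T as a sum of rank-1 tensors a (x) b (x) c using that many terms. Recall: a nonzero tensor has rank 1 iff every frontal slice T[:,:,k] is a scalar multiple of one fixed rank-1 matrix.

Lower bound: T ≠ 0 (e.g. T[1,1,2] = -6), so rank(T) ≥ 1.
Upper bound: if T = a (x) b (x) c then every fibre of T is a multiple of the corresponding factor, so read the factors off the fibres through the nonzero entry T[1,1,2] = -6.
The mode-1 fibre T[:,1,2] = [-6, -18] gives a = [1, 3] (primitive direction); the mode-2 fibre T[1,:,2] = [-6, -3] gives b = [2, 1]; then c[k] = T[1,1,k] / (a[1]·b[1]) = [0, -6] / 2 = [0, -3].
Expanding [1, 3] (x) [2, 1] (x) [0, -3] reproduces all 8 entries of T, so T = [1, 3] (x) [2, 1] (x) [0, -3] and rank(T) ≤ 1.
These bounds meet, so rank(T) = 1.

rank(T) = 1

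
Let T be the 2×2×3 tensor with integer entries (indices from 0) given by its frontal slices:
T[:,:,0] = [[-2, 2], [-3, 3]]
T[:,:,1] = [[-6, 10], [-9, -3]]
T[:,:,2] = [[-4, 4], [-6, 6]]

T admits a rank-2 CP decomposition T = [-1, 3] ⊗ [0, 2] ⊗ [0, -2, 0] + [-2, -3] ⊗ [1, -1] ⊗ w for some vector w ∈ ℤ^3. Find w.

w = [1, 3, 2]

Subtract the known terms from T to get the rank-1 residual R = [-2, -3] ⊗ [1, -1] ⊗ w, so R[i,j,k] = a[i]·b[j]·w[k]. Pick indices with nonzero a[0]·b[0] = (-2)·(1) = -2. Only the fibre through (0,0,·) is needed: R[0,0,:] = T[0,0,:] − Σₗ aₗ[0]bₗ[0]cₗ = [-2, -6, -4] − (-1)·(0)·[0, -2, 0] = [-2, -6, -4]. Then w[k] = R[0,0,k] / -2 for each k, giving w = [-2, -6, -4] / -2 = [1, 3, 2].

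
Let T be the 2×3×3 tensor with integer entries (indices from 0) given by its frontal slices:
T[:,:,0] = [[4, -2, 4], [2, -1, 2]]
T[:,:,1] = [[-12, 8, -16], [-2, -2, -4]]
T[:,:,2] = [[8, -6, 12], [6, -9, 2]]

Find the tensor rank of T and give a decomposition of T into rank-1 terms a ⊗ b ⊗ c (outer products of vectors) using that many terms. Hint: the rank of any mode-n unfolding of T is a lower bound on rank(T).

rank(T) = 3

Lower bound: the mode-3 unfolding of T (rows indexed by k, columns by (i,j) = (0,0), (0,1), (0,2), (1,0), (1,1), (1,2)) is [[4, -2, 4, 2, -1, 2], [-12, 8, -16, -2, -2, -4], [8, -6, 12, 6, -9, 2]].
There the 3×3 minor on rows k ∈ {0, 1, 2}, columns (i,j) ∈ {(0,0), (0,1), (1,0)} is det [[4, -2, 2], [-12, 8, -2], [8, -6, 6]] = 48 ≠ 0, so this unfolding has rank ≥ 3; CP rank is at least every unfolding rank, so rank(T) ≥ 3. (Unfolding ranks only ever bound the CP rank from below — rank(T) can be strictly larger than all of them — so the matching upper bound has to come from an explicit 3-term decomposition.)
Upper bound: T is a sum of 3 rank-1 terms, T = [0, 1] ⊗ [1, -2, 0] ⊗ [0, 2, 4] + [1, 0] ⊗ [1, -1, 2] ⊗ [0, -4, 4] + [2, 1] ⊗ [2, -1, 2] ⊗ [1, -2, 1] (one valid choice — decompositions are not unique — normalised so each a, b is primitive with positive first nonzero entry; check it by expanding all entries), so rank(T) ≤ 3.
These bounds meet, so rank(T) = 3.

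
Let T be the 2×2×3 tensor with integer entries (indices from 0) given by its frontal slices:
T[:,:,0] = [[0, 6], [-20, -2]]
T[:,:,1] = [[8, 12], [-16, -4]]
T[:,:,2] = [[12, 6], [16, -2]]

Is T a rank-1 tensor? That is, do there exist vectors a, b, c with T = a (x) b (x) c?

No

The mode-3 unfolding of T (rows indexed by k, columns by (i,j) = (0,0), (0,1), (1,0), (1,1)) is [[0, 6, -20, -2], [8, 12, -16, -4], [12, 6, 16, -2]].
There the 2×2 minor on rows k ∈ {0, 1}, columns (i,j) ∈ {(0,0), (0,1)} is det [[0, 6], [8, 12]] = -48 ≠ 0, so this unfolding has rank ≥ 2; CP rank is at least every unfolding rank, so rank(T) ≥ 2.
In particular rank(T) ≥ 2 > 1, so T is not rank-1.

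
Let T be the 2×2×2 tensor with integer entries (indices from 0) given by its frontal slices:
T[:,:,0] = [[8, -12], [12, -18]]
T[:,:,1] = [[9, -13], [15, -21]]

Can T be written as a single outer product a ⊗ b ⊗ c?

No

The mode-2 unfolding of T (rows indexed by j, columns by (i,k) = (0,0), (0,1), (1,0), (1,1)) is [[8, 9, 12, 15], [-12, -13, -18, -21]].
There the 2×2 minor on rows j ∈ {0, 1}, columns (i,k) ∈ {(0,0), (0,1)} is det [[8, 9], [-12, -13]] = 4 ≠ 0, so this unfolding has rank ≥ 2; CP rank is at least every unfolding rank, so rank(T) ≥ 2.
In particular rank(T) ≥ 2 > 1, so T is not rank-1.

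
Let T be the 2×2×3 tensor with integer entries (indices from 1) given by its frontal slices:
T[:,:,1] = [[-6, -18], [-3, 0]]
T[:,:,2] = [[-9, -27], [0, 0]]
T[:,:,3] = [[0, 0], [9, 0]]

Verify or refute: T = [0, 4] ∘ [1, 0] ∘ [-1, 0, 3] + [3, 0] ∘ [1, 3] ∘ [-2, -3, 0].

No

Reconstruct entry (2,1,1) from the claimed factors: Σₗ aₗ[2]bₗ[1]cₗ[1] = (4)·(1)·(-1) + (0)·(1)·(-2) = -4, but T[2,1,1] = -3. The claim is false.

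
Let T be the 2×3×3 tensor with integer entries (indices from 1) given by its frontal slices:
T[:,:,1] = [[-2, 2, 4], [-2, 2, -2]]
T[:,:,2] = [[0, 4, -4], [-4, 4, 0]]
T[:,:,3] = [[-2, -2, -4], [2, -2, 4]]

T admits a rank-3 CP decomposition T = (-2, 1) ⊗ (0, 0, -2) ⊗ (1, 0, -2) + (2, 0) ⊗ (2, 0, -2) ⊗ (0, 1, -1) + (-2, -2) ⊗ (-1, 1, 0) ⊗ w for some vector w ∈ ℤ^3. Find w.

w = (-1, -2, 1)

Subtract the known terms from T to get the rank-1 residual R = (-2, -2) ⊗ (-1, 1, 0) ⊗ w, so R[i,j,k] = a[i]·b[j]·w[k]. Pick indices with nonzero a[1]·b[1] = (-2)·(-1) = 2. Only the fibre through (1,1,·) is needed: R[1,1,:] = T[1,1,:] − Σₗ aₗ[1]bₗ[1]cₗ = [-2, 0, -2] − (-2)·(0)·(1, 0, -2) − (2)·(2)·(0, 1, -1) = [-2, -4, 2]. Then w[k] = R[1,1,k] / 2 for each k, giving w = [-2, -4, 2] / 2 = (-1, -2, 1).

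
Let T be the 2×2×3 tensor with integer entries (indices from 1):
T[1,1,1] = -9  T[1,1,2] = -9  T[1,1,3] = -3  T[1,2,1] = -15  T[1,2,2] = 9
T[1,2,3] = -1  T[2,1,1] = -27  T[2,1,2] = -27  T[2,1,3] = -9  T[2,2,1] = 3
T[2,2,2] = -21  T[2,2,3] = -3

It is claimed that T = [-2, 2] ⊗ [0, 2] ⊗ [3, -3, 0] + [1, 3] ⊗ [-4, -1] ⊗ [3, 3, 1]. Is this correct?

Reconstruct entry (1,1,1) from the claimed factors: Σₗ aₗ[1]bₗ[1]cₗ[1] = (-2)·(0)·(3) + (1)·(-4)·(3) = -12, but T[1,1,1] = -9. The claim is false.

No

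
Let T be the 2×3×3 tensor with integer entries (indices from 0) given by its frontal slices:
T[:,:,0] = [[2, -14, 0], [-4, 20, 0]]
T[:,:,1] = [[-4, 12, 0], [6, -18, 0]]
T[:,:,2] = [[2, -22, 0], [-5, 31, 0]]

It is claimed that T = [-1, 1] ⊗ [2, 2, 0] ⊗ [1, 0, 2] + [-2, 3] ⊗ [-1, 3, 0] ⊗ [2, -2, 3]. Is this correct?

Yes

Reconstruct entrywise from the claimed factors. For example, T[0,1,0] = -14 and Σₗ aₗ[0]bₗ[1]cₗ[0] = (-1)·(2)·(1) + (-2)·(3)·(2) = -14; checking all 18 entries, every one matches. The claim holds.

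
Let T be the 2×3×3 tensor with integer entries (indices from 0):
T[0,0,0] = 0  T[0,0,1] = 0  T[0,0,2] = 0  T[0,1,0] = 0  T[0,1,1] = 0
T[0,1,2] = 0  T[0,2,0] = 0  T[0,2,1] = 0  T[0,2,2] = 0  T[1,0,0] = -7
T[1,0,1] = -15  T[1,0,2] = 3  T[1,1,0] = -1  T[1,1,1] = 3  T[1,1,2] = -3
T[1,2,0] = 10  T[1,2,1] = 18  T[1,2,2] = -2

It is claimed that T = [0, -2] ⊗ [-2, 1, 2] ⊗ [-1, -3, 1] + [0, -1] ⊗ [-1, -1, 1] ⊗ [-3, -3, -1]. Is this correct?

Reconstruct entry (1,2,0) from the claimed factors: Σₗ aₗ[1]bₗ[2]cₗ[0] = (-2)·(2)·(-1) + (-1)·(1)·(-3) = 7, but T[1,2,0] = 10. The claim is false.

No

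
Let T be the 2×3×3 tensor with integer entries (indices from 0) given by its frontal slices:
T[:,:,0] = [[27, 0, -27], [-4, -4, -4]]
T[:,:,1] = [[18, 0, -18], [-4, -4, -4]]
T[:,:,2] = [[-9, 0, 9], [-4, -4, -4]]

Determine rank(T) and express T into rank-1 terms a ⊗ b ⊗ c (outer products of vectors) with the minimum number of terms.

rank(T) = 2

Lower bound: in the mode-3 unfolding of T (rows indexed by k, columns by (i,j)) the 2×2 minor on rows k ∈ {0, 1}, columns (i,j) ∈ {(0,0), (1,0)} is det [[27, -4], [18, -4]] = -36 ≠ 0, so that unfolding has rank ≥ 2 and hence rank(T) ≥ 2 (CP rank is at least every unfolding rank, though it can be larger).
Upper bound: with S_k = T[:,:,k], the two rank-1 terms a₁b₁ᵀ, a₂b₂ᵀ are the rank-1 members of the pencil x·S₀ + y·S₁.
The 2×2 minor of x·S₀ + y·S₁ on rows {0,1}, columns {0,1} is −108·x² − 180·xy − 72·y² = (-36)·(3·x + 2·y)(x + y), vanishing at (x:y) = (2:-3) and (1:-1).
M₁ = 2·S₀ − 3·S₁ = [[0, 0, 0], [4, 4, 4]] = 4·(0, 1)(1, 1, 1)ᵀ and M₂ = S₀ − S₁ = [[9, 0, -9], [0, 0, 0]] = 9·(1, 0)(1, 0, -1)ᵀ, so take a₁ = (0, 1), b₁ = (1, 1, 1), a₂ = (1, 0), b₂ = (1, 0, -1).
Each slice is an integer combination of E₁ = a₁b₁ᵀ and E₂ = a₂b₂ᵀ: S₀ = −4·E₁ + 27·E₂, S₁ = −4·E₁ + 18·E₂, S₂ = −4·E₁ − 9·E₂; reading off coefficients, c₁ = (-4, -4, -4) and c₂ = (27, 18, -9).
Hence T = (0, 1) ⊗ (1, 1, 1) ⊗ (-4, -4, -4) + (1, 0) ⊗ (1, 0, -1) ⊗ (27, 18, -9), so rank(T) ≤ 2.
These bounds meet, so rank(T) = 2.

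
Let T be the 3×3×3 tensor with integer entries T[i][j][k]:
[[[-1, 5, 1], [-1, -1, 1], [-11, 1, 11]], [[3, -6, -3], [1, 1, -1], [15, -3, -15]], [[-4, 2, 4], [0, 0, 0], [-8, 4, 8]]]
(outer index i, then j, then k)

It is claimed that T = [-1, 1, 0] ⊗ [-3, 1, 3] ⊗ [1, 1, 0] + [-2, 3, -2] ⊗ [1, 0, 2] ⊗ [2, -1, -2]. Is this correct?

Reconstruct entry (0,0,2) from the claimed factors: Σₗ aₗ[0]bₗ[0]cₗ[2] = (-1)·(-3)·(0) + (-2)·(1)·(-2) = 4, but T[0,0,2] = 1. The claim is false.

No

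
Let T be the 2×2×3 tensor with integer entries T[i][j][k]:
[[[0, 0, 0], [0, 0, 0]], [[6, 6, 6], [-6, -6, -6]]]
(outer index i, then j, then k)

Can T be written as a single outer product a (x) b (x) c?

Yes

If T = a (x) b (x) c then every fibre of T is a multiple of the corresponding factor, so read the factors off the fibres through the nonzero entry T[1,0,0] = 6.
The mode-1 fibre T[:,0,0] = [0, 6] gives a = [0, 1] (primitive direction); the mode-2 fibre T[1,:,0] = [6, -6] gives b = [1, -1]; then c[k] = T[1,0,k] / (a[1]·b[0]) = [6, 6, 6] / 1 = [6, 6, 6].
Expanding [0, 1] (x) [1, -1] (x) [6, 6, 6] reproduces all 12 entries of T, so T = [0, 1] (x) [1, -1] (x) [6, 6, 6] and rank(T) ≤ 1.
Equivalently every frontal slice T[:,:,k] is c[k] times the rank-1 matrix [0, 1] (x) [1, -1]. So T has rank 1 (it is nonzero).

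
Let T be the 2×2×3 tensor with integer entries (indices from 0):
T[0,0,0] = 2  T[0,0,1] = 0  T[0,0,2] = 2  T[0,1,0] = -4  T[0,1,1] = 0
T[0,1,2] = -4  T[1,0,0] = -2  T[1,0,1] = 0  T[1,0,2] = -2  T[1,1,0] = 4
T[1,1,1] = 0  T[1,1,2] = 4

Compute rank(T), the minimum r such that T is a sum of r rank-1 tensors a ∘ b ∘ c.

1

Lower bound: T ≠ 0 (e.g. T[0,0,0] = 2), so rank(T) ≥ 1.
Upper bound: the mode-1 fibre T[:,0,0] = [2, -2] gives a = [1, -1] (primitive direction); the mode-2 fibre T[0,:,0] = [2, -4] gives b = [1, -2]; then c[k] = T[0,0,k] / (a[0]·b[0]) = [2, 0, 2] / 1 = [2, 0, 2].
Expanding [1, -1] ∘ [1, -2] ∘ [2, 0, 2] reproduces all 12 entries of T, so T = [1, -1] ∘ [1, -2] ∘ [2, 0, 2] and rank(T) ≤ 1.
These bounds meet, so rank(T) = 1.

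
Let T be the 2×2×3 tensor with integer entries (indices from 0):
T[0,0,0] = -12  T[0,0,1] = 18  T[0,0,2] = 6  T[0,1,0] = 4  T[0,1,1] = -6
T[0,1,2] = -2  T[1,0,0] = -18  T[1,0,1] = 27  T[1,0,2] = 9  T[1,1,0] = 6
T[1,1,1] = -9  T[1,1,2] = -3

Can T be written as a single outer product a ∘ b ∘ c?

If T = a ∘ b ∘ c then every fibre of T is a multiple of the corresponding factor, so read the factors off the fibres through the nonzero entry T[0,0,0] = -12.
The mode-1 fibre T[:,0,0] = [-12, -18] gives a = [2, 3] (primitive direction); the mode-2 fibre T[0,:,0] = [-12, 4] gives b = [3, -1]; then c[k] = T[0,0,k] / (a[0]·b[0]) = [-12, 18, 6] / 6 = [-2, 3, 1].
Expanding [2, 3] ∘ [3, -1] ∘ [-2, 3, 1] reproduces all 12 entries of T, so T = [2, 3] ∘ [3, -1] ∘ [-2, 3, 1] and rank(T) ≤ 1.
Equivalently every frontal slice T[:,:,k] is c[k] times the rank-1 matrix [2, 3] ∘ [3, -1]. So T has rank 1 (it is nonzero).

Yes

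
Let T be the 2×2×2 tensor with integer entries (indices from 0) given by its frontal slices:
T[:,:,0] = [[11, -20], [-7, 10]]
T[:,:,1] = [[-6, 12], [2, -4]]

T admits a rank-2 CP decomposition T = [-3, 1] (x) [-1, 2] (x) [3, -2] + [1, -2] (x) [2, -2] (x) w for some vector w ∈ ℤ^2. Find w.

w = [1, 0]

Subtract the known terms from T to get the rank-1 residual R = [1, -2] (x) [2, -2] (x) w, so R[i,j,k] = a[i]·b[j]·w[k]. Pick indices with nonzero a[0]·b[0] = (1)·(2) = 2. Only the fibre through (0,0,·) is needed: R[0,0,:] = T[0,0,:] − Σₗ aₗ[0]bₗ[0]cₗ = [11, -6] − (-3)·(-1)·[3, -2] = [2, 0]. Then w[k] = R[0,0,k] / 2 for each k, giving w = [2, 0] / 2 = [1, 0].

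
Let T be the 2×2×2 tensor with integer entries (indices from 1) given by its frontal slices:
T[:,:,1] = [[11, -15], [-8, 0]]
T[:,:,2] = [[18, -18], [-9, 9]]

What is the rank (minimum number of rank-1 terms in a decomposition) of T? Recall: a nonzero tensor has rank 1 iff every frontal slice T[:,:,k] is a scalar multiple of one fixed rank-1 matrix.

Lower bound: the mode-3 unfolding of T (rows indexed by k, columns by (i,j) = (1,1), (1,2), (2,1), (2,2)) is [[11, -15, -8, 0], [18, -18, -9, 9]].
There the 2×2 minor on rows k ∈ {1, 2}, columns (i,j) ∈ {(1,1), (1,2)} is det [[11, -15], [18, -18]] = 72 ≠ 0, so this unfolding has rank ≥ 2; CP rank is at least every unfolding rank, so rank(T) ≥ 2. (Flattening ranks never certify an upper bound on CP rank; for that we must actually write T with 2 rank-1 terms.)
Upper bound — finding two terms. Write S_k = T[:,:,k] for the frontal slices: S₁ = [[11, -15], [-8, 0]], S₂ = [[18, -18], [-9, 9]].
If T = a₁ (x) b₁ (x) c₁ + a₂ (x) b₂ (x) c₂ then each S_k = c₁[k]·a₁b₁ᵀ + c₂[k]·a₂b₂ᵀ. S₁ and S₂ are linearly independent, so a₁b₁ᵀ and a₂b₂ᵀ must span the same plane of matrices: they are the rank-1 matrices of the form x·S₁ + y·S₂.
det(x·S₁ + y·S₂) is −120·x² − 180·xy = (-60)·(2·x + 3·y)(x), vanishing at (x:y) = (3:-2) and (0:1).
M₁ = 3·S₁ − 2·S₂ = [[-3, -9], [-6, -18]] = (-3)·(1, 2)(1, 3)ᵀ and M₂ = S₂ = [[18, -18], [-9, 9]] = 9·(2, -1)(1, -1)ᵀ, so take a₁ = (1, 2), b₁ = (1, 3), a₂ = (2, -1), b₂ = (1, -1).
Each slice is an integer combination of E₁ = a₁b₁ᵀ and E₂ = a₂b₂ᵀ: S₁ = −E₁ + 6·E₂, S₂ = 9·E₂; reading off coefficients, c₁ = (-1, 0) and c₂ = (6, 9).
Hence T = (1, 2) (x) (1, 3) (x) (-1, 0) + (2, -1) (x) (1, -1) (x) (6, 9), so rank(T) ≤ 2.
These bounds meet, so rank(T) = 2.

2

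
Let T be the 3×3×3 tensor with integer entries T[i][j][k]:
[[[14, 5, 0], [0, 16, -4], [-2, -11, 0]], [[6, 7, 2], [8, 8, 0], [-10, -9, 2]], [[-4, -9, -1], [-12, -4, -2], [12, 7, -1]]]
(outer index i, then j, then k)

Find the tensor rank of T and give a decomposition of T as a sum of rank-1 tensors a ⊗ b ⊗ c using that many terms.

rank(T) = 3

Lower bound: the mode-3 unfolding of T (rows indexed by k, columns by (i,j) = (0,0), (0,1), (0,2), (1,0), (1,1), (1,2), (2,0), (2,1), (2,2)) is [[14, 0, -2, 6, 8, -10, -4, -12, 12], [5, 16, -11, 7, 8, -9, -9, -4, 7], [0, -4, 0, 2, 0, 2, -1, -2, -1]].
There the 3×3 minor on rows k ∈ {0, 1, 2}, columns (i,j) ∈ {(0,0), (0,1), (0,2)} is det [[14, 0, -2], [5, 16, -11], [0, -4, 0]] = -576 ≠ 0, so this unfolding has rank ≥ 3; CP rank is at least every unfolding rank, so rank(T) ≥ 3. (Flattening ranks never certify an upper bound on CP rank; for that we must actually write T with 3 rank-1 terms.)
Upper bound: T is a sum of 3 rank-1 terms, T = [1, -1, 1] ⊗ [1, 0, 1] ⊗ [2, 1, -2] + [1, 1, -1] ⊗ [1, 1, -1] ⊗ [8, 8, 0] + [2, 0, 1] ⊗ [1, -2, 1] ⊗ [2, -2, 1] (written with every a and b primitive with positive leading entry and the scale carried by c; CP decompositions are not unique, and this one is verified by expanding entrywise), so rank(T) ≤ 3.
These bounds meet, so rank(T) = 3.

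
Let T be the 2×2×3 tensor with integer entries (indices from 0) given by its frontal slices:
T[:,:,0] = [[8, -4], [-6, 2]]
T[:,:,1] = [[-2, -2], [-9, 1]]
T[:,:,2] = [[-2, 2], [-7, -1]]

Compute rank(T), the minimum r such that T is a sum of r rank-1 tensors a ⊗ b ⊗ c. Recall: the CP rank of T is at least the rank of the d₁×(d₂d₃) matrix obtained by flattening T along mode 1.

3

Lower bound: the mode-3 unfolding of T (rows indexed by k, columns by (i,j) = (0,0), (0,1), (1,0), (1,1)) is [[8, -4, -6, 2], [-2, -2, -9, 1], [-2, 2, -7, -1]].
There the 3×3 minor on rows k ∈ {0, 1, 2}, columns (i,j) ∈ {(0,0), (0,1), (1,0)} is det [[8, -4, -6], [-2, -2, -9], [-2, 2, -7]] = 288 ≠ 0, so this unfolding has rank ≥ 3; CP rank is at least every unfolding rank, so rank(T) ≥ 3. (This is only a lower bound: in general the CP rank may exceed every unfolding rank, so we still need to exhibit 3 rank-1 terms summing to T.)
Upper bound: T is a sum of 3 rank-1 terms, T = [0, 1] ⊗ [1, 0] ⊗ [-4, -8, -8] + [1, 0] ⊗ [1, 0] ⊗ [4, -4, 0] + [2, -1] ⊗ [1, -1] ⊗ [2, 1, -1] (written with every a and b primitive with positive leading entry and the scale carried by c; CP decompositions are not unique, and this one is verified by expanding entrywise), so rank(T) ≤ 3.
These bounds meet, so rank(T) = 3.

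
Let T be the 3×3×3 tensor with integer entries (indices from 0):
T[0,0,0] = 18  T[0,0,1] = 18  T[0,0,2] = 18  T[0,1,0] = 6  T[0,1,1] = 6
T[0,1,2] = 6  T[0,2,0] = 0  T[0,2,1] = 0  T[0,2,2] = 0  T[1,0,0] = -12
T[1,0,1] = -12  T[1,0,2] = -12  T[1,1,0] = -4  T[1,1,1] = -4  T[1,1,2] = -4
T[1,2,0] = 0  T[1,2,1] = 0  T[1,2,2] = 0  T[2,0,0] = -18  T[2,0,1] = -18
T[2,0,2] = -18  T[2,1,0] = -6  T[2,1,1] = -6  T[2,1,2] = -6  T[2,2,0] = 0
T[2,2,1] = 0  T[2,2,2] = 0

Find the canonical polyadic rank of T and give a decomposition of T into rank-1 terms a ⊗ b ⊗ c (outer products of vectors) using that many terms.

rank(T) = 1

Lower bound: T ≠ 0 (e.g. T[0,0,0] = 18), so rank(T) ≥ 1.
Upper bound: if T = a ⊗ b ⊗ c then every fibre of T is a multiple of the corresponding factor, so read the factors off the fibres through the nonzero entry T[0,0,0] = 18.
The mode-1 fibre T[:,0,0] = [18, -12, -18] gives a = (3, -2, -3) (primitive direction); the mode-2 fibre T[0,:,0] = [18, 6, 0] gives b = (3, 1, 0); then c[k] = T[0,0,k] / (a[0]·b[0]) = [18, 18, 18] / 9 = (2, 2, 2).
Expanding (3, -2, -3) ⊗ (3, 1, 0) ⊗ (2, 2, 2) reproduces all 27 entries of T, so T = (3, -2, -3) ⊗ (3, 1, 0) ⊗ (2, 2, 2) and rank(T) ≤ 1.
These bounds meet, so rank(T) = 1.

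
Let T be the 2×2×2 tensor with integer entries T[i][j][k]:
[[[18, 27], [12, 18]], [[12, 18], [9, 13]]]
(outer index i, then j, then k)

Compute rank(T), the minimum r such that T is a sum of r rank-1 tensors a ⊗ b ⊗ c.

2

Lower bound: the mode-1 unfolding of T (rows indexed by i, columns by (j,k) = (0,0), (0,1), (1,0), (1,1)) is [[18, 27, 12, 18], [12, 18, 9, 13]].
There the 2×2 minor on rows i ∈ {0, 1}, columns (j,k) ∈ {(0,0), (1,0)} is det [[18, 12], [12, 9]] = 18 ≠ 0, so this unfolding has rank ≥ 2; CP rank is at least every unfolding rank, so rank(T) ≥ 2. (Flattening ranks never certify an upper bound on CP rank; for that we must actually write T with 2 rank-1 terms.)
Upper bound — finding two terms. Write S_k = T[:,:,k] for the frontal slices: S₀ = [[18, 12], [12, 9]], S₁ = [[27, 18], [18, 13]].
If T = a₁ ⊗ b₁ ⊗ c₁ + a₂ ⊗ b₂ ⊗ c₂ then each S_k = c₁[k]·a₁b₁ᵀ + c₂[k]·a₂b₂ᵀ. S₀ and S₁ are linearly independent, so a₁b₁ᵀ and a₂b₂ᵀ must span the same plane of matrices: they are the rank-1 matrices of the form x·S₀ + y·S₁.
det(x·S₀ + y·S₁) is 18·x² + 45·xy + 27·y² = 9·(2·x + 3·y)(x + y), vanishing at (x:y) = (3:-2) and (1:-1).
M₁ = 3·S₀ − 2·S₁ = [[0, 0], [0, 1]] = [0, 1][0, 1]ᵀ and M₂ = S₀ − S₁ = [[-9, -6], [-6, -4]] = −[3, 2][3, 2]ᵀ, so take a₁ = [0, 1], b₁ = [0, 1], a₂ = [3, 2], b₂ = [3, 2].
Each slice is an integer combination of E₁ = a₁b₁ᵀ and E₂ = a₂b₂ᵀ: S₀ = E₁ + 2·E₂, S₁ = E₁ + 3·E₂; reading off coefficients, c₁ = [1, 1] and c₂ = [2, 3].
Hence T = [0, 1] ⊗ [0, 1] ⊗ [1, 1] + [3, 2] ⊗ [3, 2] ⊗ [2, 3], so rank(T) ≤ 2.
These bounds meet, so rank(T) = 2.
Check entry T[0,0,0] = 18: (0)·(0)·(1) + (3)·(3)·(2) = 18.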